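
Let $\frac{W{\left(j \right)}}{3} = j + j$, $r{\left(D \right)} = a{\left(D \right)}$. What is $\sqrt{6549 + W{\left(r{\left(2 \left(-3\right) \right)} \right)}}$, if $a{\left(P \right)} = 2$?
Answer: $81$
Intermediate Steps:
$r{\left(D \right)} = 2$
$W{\left(j \right)} = 6 j$ ($W{\left(j \right)} = 3 \left(j + j\right) = 3 \cdot 2 j = 6 j$)
$\sqrt{6549 + W{\left(r{\left(2 \left(-3\right) \right)} \right)}} = \sqrt{6549 + 6 \cdot 2} = \sqrt{6549 + 12} = \sqrt{6561} = 81$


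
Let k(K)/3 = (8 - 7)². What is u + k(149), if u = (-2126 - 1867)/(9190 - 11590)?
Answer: 3731/800 ≈ 4.6637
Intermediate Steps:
k(K) = 3 (k(K) = 3*(8 - 7)² = 3*1² = 3*1 = 3)
u = 1331/800 (u = -3993/(-2400) = -3993*(-1/2400) = 1331/800 ≈ 1.6637)
u + k(149) = 1331/800 + 3 = 3731/800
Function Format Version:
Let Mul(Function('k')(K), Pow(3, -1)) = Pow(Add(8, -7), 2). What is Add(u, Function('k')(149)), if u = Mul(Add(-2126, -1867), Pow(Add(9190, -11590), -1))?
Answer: Rational(3731, 800) ≈ 4.6637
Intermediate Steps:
Function('k')(K) = 3 (Function('k')(K) = Mul(3, Pow(Add(8, -7), 2)) = Mul(3, Pow(1, 2)) = Mul(3, 1) = 3)
u = Rational(1331, 800) (u = Mul(-3993, Pow(-2400, -1)) = Mul(-3993, Rational(-1, 2400)) = Rational(1331, 800) ≈ 1.6637)
Add(u, Function('k')(149)) = Add(Rational(1331, 800), 3) = Rational(3731, 800)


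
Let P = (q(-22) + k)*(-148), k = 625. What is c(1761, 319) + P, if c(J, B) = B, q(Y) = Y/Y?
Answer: -92329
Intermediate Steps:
q(Y) = 1
P = -92648 (P = (1 + 625)*(-148) = 626*(-148) = -92648)
c(1761, 319) + P = 319 - 92648 = -92329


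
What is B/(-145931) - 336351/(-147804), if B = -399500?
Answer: 36043911927/7189728508 ≈ 5.0133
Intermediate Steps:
B/(-145931) - 336351/(-147804) = -399500/(-145931) - 336351/(-147804) = -399500*(-1/145931) - 336351*(-1/147804) = 399500/145931 + 112117/49268 = 36043911927/7189728508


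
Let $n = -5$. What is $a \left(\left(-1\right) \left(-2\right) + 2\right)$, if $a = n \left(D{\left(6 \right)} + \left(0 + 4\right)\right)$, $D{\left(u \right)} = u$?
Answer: $-200$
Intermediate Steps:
$a = -50$ ($a = - 5 \left(6 + \left(0 + 4\right)\right) = - 5 \left(6 + 4\right) = \left(-5\right) 10 = -50$)
$a \left(\left(-1\right) \left(-2\right) + 2\right) = - 50 \left(\left(-1\right) \left(-2\right) + 2\right) = - 50 \left(2 + 2\right) = \left(-50\right) 4 = -200$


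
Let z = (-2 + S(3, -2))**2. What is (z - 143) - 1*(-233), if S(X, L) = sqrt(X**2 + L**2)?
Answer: 107 - 4*sqrt(13) ≈ 92.578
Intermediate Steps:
S(X, L) = sqrt(L**2 + X**2)
z = (-2 + sqrt(13))**2 (z = (-2 + sqrt((-2)**2 + 3**2))**2 = (-2 + sqrt(4 + 9))**2 = (-2 + sqrt(13))**2 ≈ 2.5778)
(z - 143) - 1*(-233) = ((2 - sqrt(13))**2 - 143) - 1*(-233) = (-143 + (2 - sqrt(13))**2) + 233 = 90 + (2 - sqrt(13))**2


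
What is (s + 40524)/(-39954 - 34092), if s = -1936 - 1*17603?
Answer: -6995/24682 ≈ -0.28340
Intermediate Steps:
s = -19539 (s = -1936 - 17603 = -19539)
(s + 40524)/(-39954 - 34092) = (-19539 + 40524)/(-39954 - 34092) = 20985/(-74046) = 20985*(-1/74046) = -6995/24682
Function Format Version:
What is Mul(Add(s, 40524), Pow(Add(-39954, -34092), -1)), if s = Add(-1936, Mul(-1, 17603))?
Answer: Rational(-6995, 24682) ≈ -0.28340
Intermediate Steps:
s = -19539 (s = Add(-1936, -17603) = -19539)
Mul(Add(s, 40524), Pow(Add(-39954, -34092), -1)) = Mul(Add(-19539, 40524), Pow(Add(-39954, -34092), -1)) = Mul(20985, Pow(-74046, -1)) = Mul(20985, Rational(-1, 74046)) = Rational(-6995, 24682)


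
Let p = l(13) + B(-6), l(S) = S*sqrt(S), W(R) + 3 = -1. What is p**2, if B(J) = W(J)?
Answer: 2213 - 104*sqrt(13) ≈ 1838.0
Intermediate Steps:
W(R) = -4 (W(R) = -3 - 1 = -4)
B(J) = -4
l(S) = S**(3/2)
p = -4 + 13*sqrt(13) (p = 13**(3/2) - 4 = 13*sqrt(13) - 4 = -4 + 13*sqrt(13) ≈ 42.872)
p**2 = (-4 + 13*sqrt(13))**2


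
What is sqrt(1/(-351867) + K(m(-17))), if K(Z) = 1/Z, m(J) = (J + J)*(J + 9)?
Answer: sqrt(2103149523705)/23926956 ≈ 0.060610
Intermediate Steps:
m(J) = 2*J*(9 + J) (m(J) = (2*J)*(9 + J) = 2*J*(9 + J))
sqrt(1/(-351867) + K(m(-17))) = sqrt(1/(-351867) + 1/(2*(-17)*(9 - 17))) = sqrt(-1/351867 + 1/(2*(-17)*(-8))) = sqrt(-1/351867 + 1/272) = sqrt(351595/95707824) = sqrt(2103149523705)/23926956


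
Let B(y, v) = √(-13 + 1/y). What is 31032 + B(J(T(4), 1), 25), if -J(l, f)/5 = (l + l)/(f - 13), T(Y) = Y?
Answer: 31032 + I*√1270/10 ≈ 31032.0 + 3.5637*I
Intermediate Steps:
J(l, f) = -10*l/(-13 + f) (J(l, f) = -5*(l + l)/(f - 13) = -5*2*l/(-13 + f) = -10*l/(-13 + f))
31032 + B(J(T(4), 1), 25) = 31032 + √(-13 + 1/(-10*4/(-13 + 1))) = 31032 + √(-13 + 1/(-10*4/(-12))) = 31032 + √(-13 + 1/(-10*4*(-1/12))) = 31032 + √(-13 + 1/(10/3)) = 31032 + √(-13 + 3/10) = 31032 + √(-127/10) = 31032 + I*√1270/10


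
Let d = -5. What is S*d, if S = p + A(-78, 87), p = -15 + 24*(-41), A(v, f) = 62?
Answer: 4685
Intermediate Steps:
p = -999 (p = -15 - 984 = -999)
S = -937 (S = -999 + 62 = -937)
S*d = -937*(-5) = 4685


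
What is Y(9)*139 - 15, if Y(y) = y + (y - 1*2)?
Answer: 2209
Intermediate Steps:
Y(y) = -2 + 2*y (Y(y) = y + (y - 2) = y + (-2 + y) = -2 + 2*y)
Y(9)*139 - 15 = (-2 + 2*9)*139 - 15 = (-2 + 18)*139 - 15 = 16*139 - 15 = 2224 - 15 = 2209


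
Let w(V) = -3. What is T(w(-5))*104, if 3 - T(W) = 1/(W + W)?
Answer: 988/3 ≈ 329.33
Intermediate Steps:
T(W) = 3 - 1/(2*W) (T(W) = 3 - 1/(W + W) = 3 - 1/(2*W))
T(w(-5))*104 = (3 - ½/(-3))*104 = (3 - ½*(-⅓))*104 = (3 + ⅙)*104 = (19/6)*104 = 988/3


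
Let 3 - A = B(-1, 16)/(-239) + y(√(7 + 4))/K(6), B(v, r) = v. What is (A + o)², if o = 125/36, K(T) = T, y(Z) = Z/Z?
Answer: 2939483089/74028816 ≈ 39.707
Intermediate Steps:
y(Z) = 1
A = 4057/1434 (A = 3 - (-1/(-239) + 1/6) = 3 - (-1*(-1/239) + 1*(⅙)) = 3 - (1/239 + ⅙) = 3 - 1*245/1434 = 3 - 245/1434 = 4057/1434 ≈ 2.8291)
o = 125/36 (o = 125*(1/36) = 125/36 ≈ 3.4722)
(A + o)² = (4057/1434 + 125/36)² = (54217/8604)² = 2939483089/74028816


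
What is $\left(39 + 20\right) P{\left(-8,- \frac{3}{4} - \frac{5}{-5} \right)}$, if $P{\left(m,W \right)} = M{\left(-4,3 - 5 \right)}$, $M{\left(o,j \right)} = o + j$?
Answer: $-354$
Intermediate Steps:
$M{\left(o,j \right)} = j + o$
$P{\left(m,W \right)} = -6$ ($P{\left(m,W \right)} = \left(3 - 5\right) - 4 = -2 - 4 = -6$)
$\left(39 + 20\right) P{\left(-8,- \frac{3}{4} - \frac{5}{-5} \right)} = \left(39 + 20\right) \left(-6\right) = 59 \left(-6\right) = -354$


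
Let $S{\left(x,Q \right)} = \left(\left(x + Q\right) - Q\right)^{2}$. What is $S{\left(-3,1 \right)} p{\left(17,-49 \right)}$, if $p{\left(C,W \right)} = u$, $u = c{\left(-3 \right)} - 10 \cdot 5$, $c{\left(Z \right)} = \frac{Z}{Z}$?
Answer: $-441$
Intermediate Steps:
$c{\left(Z \right)} = 1$
$S{\left(x,Q \right)} = x^{2}$ ($S{\left(x,Q \right)} = \left(\left(Q + x\right) - Q\right)^{2} = x^{2}$)
$u = -49$ ($u = 1 - 10 \cdot 5 = 1 - 50 = -49$)
$p{\left(C,W \right)} = -49$
$S{\left(-3,1 \right)} p{\left(17,-49 \right)} = \left(-3\right)^{2} \left(-49\right) = 9 \left(-49\right) = -441$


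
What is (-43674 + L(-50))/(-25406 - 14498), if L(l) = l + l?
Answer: 509/464 ≈ 1.0970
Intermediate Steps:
L(l) = 2*l
(-43674 + L(-50))/(-25406 - 14498) = (-43674 + 2*(-50))/(-25406 - 14498) = (-43674 - 100)/(-39904) = -43774*(-1/39904) = 509/464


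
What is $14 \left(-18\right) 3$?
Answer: $-756$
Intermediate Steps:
$14 \left(-18\right) 3 = \left(-252\right) 3 = -756$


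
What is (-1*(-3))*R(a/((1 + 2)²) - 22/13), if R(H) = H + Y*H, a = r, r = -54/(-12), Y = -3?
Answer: 93/13 ≈ 7.1538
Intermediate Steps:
r = 9/2 (r = -54*(-1/12) = 9/2 ≈ 4.5000)
a = 9/2 ≈ 4.5000
R(H) = -2*H (R(H) = H - 3*H = -2*H)
(-1*(-3))*R(a/((1 + 2)²) - 22/13) = (-1*(-3))*(-2*(9/(2*((1 + 2)²)) - 22/13)) = 3*(-2*(9/(2*(3²)) - 22*1/13)) = 3*(-2*((9/2)/9 - 22/13)) = 3*(-2*((9/2)*(⅑) - 22/13)) = 3*(-2*(½ - 22/13)) = 3*(-2*(-31/26)) = 3*(31/13) = 93/13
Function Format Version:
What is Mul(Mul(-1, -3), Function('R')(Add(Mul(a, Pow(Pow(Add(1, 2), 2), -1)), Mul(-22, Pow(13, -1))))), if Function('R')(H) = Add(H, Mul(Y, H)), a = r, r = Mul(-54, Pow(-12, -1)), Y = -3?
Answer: Rational(93, 13) ≈ 7.1538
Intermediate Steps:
r = Rational(9, 2) (r = Mul(-54, Rational(-1, 12)) = Rational(9, 2) ≈ 4.5000)
a = Rational(9, 2) ≈ 4.5000
Function('R')(H) = Mul(-2, H) (Function('R')(H) = Add(H, Mul(-3, H)) = Mul(-2, H))
Mul(Mul(-1, -3), Function('R')(Add(Mul(a, Pow(Pow(Add(1, 2), 2), -1)), Mul(-22, Pow(13, -1))))) = Mul(Mul(-1, -3), Mul(-2, Add(Mul(Rational(9, 2), Pow(Pow(Add(1, 2), 2), -1)), Mul(-22, Pow(13, -1))))) = Mul(3, Mul(-2, Add(Mul(Rational(9, 2), Pow(Pow(3, 2), -1)), Mul(-22, Rational(1, 13))))) = Mul(3, Mul(-2, Add(Mul(Rational(9, 2), Pow(9, -1)), Rational(-22, 13)))) = Mul(3, Mul(-2, Add(Mul(Rational(9, 2), Rational(1, 9)), Rational(-22, 13)))) = Mul(3, Mul(-2, Add(Rational(1, 2), Rational(-22, 13)))) = Mul(3, Mul(-2, Rational(-31, 26))) = Mul(3, Rational(31, 13)) = Rational(93, 13)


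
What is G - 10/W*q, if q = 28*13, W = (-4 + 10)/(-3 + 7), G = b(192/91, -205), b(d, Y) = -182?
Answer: -7826/3 ≈ -2608.7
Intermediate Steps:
G = -182
W = 3/2 (W = 6/4 = 6*(1/4) = 3/2 ≈ 1.5000)
q = 364
G - 10/W*q = -182 - 10/(3/2)*364 = -182 - 10*(2/3)*364 = -182 - 20*364/3 = -182 - 1*7280/3 = -182 - 7280/3 = -7826/3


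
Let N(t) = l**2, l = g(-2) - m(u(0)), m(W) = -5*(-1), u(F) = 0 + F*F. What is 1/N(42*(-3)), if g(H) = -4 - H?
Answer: 1/49 ≈ 0.020408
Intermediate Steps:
u(F) = F**2 (u(F) = 0 + F**2 = F**2)
m(W) = 5
l = -7 (l = (-4 - 1*(-2)) - 1*5 = (-4 + 2) - 5 = -2 - 5 = -7)
N(t) = 49 (N(t) = (-7)**2 = 49)
1/N(42*(-3)) = 1/49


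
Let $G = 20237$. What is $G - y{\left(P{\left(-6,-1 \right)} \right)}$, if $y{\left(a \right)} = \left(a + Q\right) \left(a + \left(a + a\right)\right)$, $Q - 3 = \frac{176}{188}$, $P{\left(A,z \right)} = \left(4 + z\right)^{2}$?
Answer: $\frac{934723}{47} \approx 19888.0$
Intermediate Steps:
$Q = \frac{185}{47}$ ($Q = 3 + \frac{176}{188} = 3 + 176 \cdot \frac{1}{188} = 3 + \frac{44}{47} = \frac{185}{47} \approx 3.9362$)
$y{\left(a \right)} = 3 a \left(\frac{185}{47} + a\right)$ ($y{\left(a \right)} = \left(a + \frac{185}{47}\right) \left(a + \left(a + a\right)\right) = \left(\frac{185}{47} + a\right) \left(a + 2 a\right) = \left(\frac{185}{47} + a\right) 3 a = 3 a \left(\frac{185}{47} + a\right)$)
$G - y{\left(P{\left(-6,-1 \right)} \right)} = 20237 - \frac{3 \left(4 - 1\right)^{2} \left(185 + 47 \left(4 - 1\right)^{2}\right)}{47} = 20237 - \frac{3 \cdot 3^{2} \left(185 + 47 \cdot 3^{2}\right)}{47} = 20237 - \frac{3}{47} \cdot 9 \left(185 + 47 \cdot 9\right) = 20237 - \frac{3}{47} \cdot 9 \left(185 + 423\right) = 20237 - \frac{3}{47} \cdot 9 \cdot 608 = 20237 - \frac{16416}{47} = \frac{934723}{47}$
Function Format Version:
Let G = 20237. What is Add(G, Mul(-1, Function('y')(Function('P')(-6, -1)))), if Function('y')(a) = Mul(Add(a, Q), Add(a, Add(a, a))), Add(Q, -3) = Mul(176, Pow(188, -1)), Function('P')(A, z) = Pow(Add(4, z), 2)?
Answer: Rational(934723, 47) ≈ 19888.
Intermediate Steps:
Q = Rational(185, 47) (Q = Add(3, Mul(176, Pow(188, -1))) = Add(3, Mul(176, Rational(1, 188))) = Add(3, Rational(44, 47)) = Rational(185, 47) ≈ 3.9362)
Function('y')(a) = Mul(3, a, Add(Rational(185, 47), a)) (Function('y')(a) = Mul(Add(a, Rational(185, 47)), Add(a, Add(a, a))) = Mul(Add(Rational(185, 47), a), Add(a, Mul(2, a))) = Mul(Add(Rational(185, 47), a), Mul(3, a)) = Mul(3, a, Add(Rational(185, 47), a)))
Add(G, Mul(-1, Function('y')(Function('P')(-6, -1)))) = Add(20237, Mul(-1, Mul(Rational(3, 47), Pow(Add(4, -1), 2), Add(185, Mul(47, Pow(Add(4, -1), 2)))))) = Add(20237, Mul(-1, Mul(Rational(3, 47), Pow(3, 2), Add(185, Mul(47, Pow(3, 2)))))) = Add(20237, Mul(-1, Mul(Rational(3, 47), 9, Add(185, Mul(47, 9))))) = Add(20237, Mul(-1, Mul(Rational(3, 47), 9, Add(185, 423)))) = Add(20237, Mul(-1, Mul(Rational(3, 47), 9, 608))) = Add(20237, Mul(-1, Rational(16416, 47))) = Add(20237, Rational(-16416, 47)) = Rational(934723, 47)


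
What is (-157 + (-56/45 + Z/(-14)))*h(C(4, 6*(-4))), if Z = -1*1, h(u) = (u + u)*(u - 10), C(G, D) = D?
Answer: -27104528/105 ≈ -2.5814e+5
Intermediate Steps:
h(u) = 2*u*(-10 + u) (h(u) = (2*u)*(-10 + u) = 2*u*(-10 + u))
Z = -1
(-157 + (-56/45 + Z/(-14)))*h(C(4, 6*(-4))) = (-157 + (-56/45 - 1/(-14)))*(2*(6*(-4))*(-10 + 6*(-4))) = (-157 + (-56*1/45 - 1*(-1/14)))*(2*(-24)*(-10 - 24)) = (-157 + (-56/45 + 1/14))*(2*(-24)*(-34)) = (-157 - 739/630)*1632 = -99649/630*1632 = -27104528/105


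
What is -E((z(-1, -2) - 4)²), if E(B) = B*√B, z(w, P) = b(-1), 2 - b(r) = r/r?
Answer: -27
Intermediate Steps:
b(r) = 1 (b(r) = 2 - r/r = 2 - 1*1 = 2 - 1 = 1)
z(w, P) = 1
E(B) = B^(3/2)
-E((z(-1, -2) - 4)²) = -((1 - 4)²)^(3/2) = -((-3)²)^(3/2) = -9^(3/2) = -1*27 = -27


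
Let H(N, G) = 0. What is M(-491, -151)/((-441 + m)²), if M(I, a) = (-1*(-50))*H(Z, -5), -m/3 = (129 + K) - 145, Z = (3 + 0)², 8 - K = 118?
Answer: 0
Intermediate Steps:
K = -110 (K = 8 - 1*118 = 8 - 118 = -110)
Z = 9 (Z = 3² = 9)
m = 378 (m = -3*((129 - 110) - 145) = -3*(19 - 145) = -3*(-126) = 378)
M(I, a) = 0 (M(I, a) = -1*(-50)*0 = 50*0 = 0)
M(-491, -151)/((-441 + m)²) = 0/((-441 + 378)²) = 0/((-63)²) = 0/3969 = 0*(1/3969) = 0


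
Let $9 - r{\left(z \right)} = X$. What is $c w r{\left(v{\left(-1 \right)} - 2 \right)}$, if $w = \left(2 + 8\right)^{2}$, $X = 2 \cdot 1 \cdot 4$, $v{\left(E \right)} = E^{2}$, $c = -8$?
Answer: $-800$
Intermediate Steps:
$X = 8$ ($X = 2 \cdot 4 = 8$)
$r{\left(z \right)} = 1$ ($r{\left(z \right)} = 9 - 8 = 1$)
$w = 100$ ($w = 10^{2} = 100$)
$c w r{\left(v{\left(-1 \right)} - 2 \right)} = \left(-8\right) 100 \cdot 1 = \left(-800\right) 1 = -800$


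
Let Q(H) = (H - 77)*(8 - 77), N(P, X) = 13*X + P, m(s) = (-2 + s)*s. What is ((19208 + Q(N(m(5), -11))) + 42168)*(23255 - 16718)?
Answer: 493680777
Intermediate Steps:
m(s) = s*(-2 + s)
N(P, X) = P + 13*X
Q(H) = 5313 - 69*H (Q(H) = (-77 + H)*(-69) = 5313 - 69*H)
((19208 + Q(N(m(5), -11))) + 42168)*(23255 - 16718) = ((19208 + (5313 - 69*(5*(-2 + 5) + 13*(-11)))) + 42168)*(23255 - 16718) = ((19208 + (5313 - 69*(5*3 - 143))) + 42168)*6537 = ((19208 + (5313 - 69*(15 - 143))) + 42168)*6537 = ((19208 + (5313 - 69*(-128))) + 42168)*6537 = ((19208 + (5313 + 8832)) + 42168)*6537 = ((19208 + 14145) + 42168)*6537 = (33353 + 42168)*6537 = 75521*6537 = 493680777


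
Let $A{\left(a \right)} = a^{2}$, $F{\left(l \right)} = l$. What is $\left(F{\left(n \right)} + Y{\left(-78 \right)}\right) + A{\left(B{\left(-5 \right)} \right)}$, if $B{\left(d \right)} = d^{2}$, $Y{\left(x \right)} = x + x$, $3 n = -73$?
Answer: $\frac{1334}{3} \approx 444.67$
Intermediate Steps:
$n = - \frac{73}{3}$ ($n = \frac{1}{3} \left(-73\right) = - \frac{73}{3} \approx -24.333$)
$Y{\left(x \right)} = 2 x$
$\left(F{\left(n \right)} + Y{\left(-78 \right)}\right) + A{\left(B{\left(-5 \right)} \right)} = \left(- \frac{73}{3} + 2 \left(-78\right)\right) + \left(\left(-5\right)^{2}\right)^{2} = \left(- \frac{73}{3} - 156\right) + 25^{2} = - \frac{541}{3} + 625 = \frac{1334}{3}$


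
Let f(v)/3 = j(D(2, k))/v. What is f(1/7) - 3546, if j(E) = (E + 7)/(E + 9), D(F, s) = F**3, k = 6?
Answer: -59967/17 ≈ -3527.5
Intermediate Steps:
j(E) = (7 + E)/(9 + E)
f(v) = 45/(17*v) (f(v) = 3*(((7 + 2**3)/(9 + 2**3))/v) = 3*(((7 + 8)/(9 + 8))/v) = 3*((15/17)/v) = 3*(((1/17)*15)/v) = 3*(15/(17*v)) = 45/(17*v))
f(1/7) - 3546 = 45/(17*(1/7)) - 3546 = (45/17)*7 - 3546 = 315/17 - 3546 = -59967/17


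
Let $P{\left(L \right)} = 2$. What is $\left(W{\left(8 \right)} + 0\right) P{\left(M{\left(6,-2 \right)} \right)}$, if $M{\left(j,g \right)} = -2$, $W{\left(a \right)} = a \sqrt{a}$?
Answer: $32 \sqrt{2} \approx 45.255$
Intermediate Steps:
$W{\left(a \right)} = a^{\frac{3}{2}}$
$\left(W{\left(8 \right)} + 0\right) P{\left(M{\left(6,-2 \right)} \right)} = \left(8^{\frac{3}{2}} + 0\right) 2 = \left(16 \sqrt{2} + 0\right) 2 = 16 \sqrt{2} \cdot 2 = 32 \sqrt{2}$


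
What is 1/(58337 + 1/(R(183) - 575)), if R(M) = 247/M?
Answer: 104978/6124101403 ≈ 1.7142e-5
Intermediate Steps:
1/(58337 + 1/(R(183) - 575)) = 1/(58337 + 1/(247/183 - 575)) = 1/(58337 + 1/(-104978/183)) = 1/(58337 - 183/104978) = 1/(6124101403/104978) = 104978/6124101403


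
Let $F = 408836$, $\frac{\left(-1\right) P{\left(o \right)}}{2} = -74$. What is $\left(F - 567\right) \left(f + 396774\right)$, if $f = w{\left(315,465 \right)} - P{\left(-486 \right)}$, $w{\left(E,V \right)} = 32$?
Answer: $161943165002$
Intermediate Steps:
$P{\left(o \right)} = 148$ ($P{\left(o \right)} = \left(-2\right) \left(-74\right) = 148$)
$f = -116$ ($f = 32 - 148 = -116$)
$\left(F - 567\right) \left(f + 396774\right) = \left(408836 - 567\right) \left(-116 + 396774\right) = \left(408836 - 567\right) 396658 = 408269 \cdot 396658 = 161943165002$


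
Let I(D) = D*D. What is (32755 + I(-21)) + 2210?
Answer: 35406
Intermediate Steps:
I(D) = D**2
(32755 + I(-21)) + 2210 = (32755 + (-21)**2) + 2210 = (32755 + 441) + 2210 = 33196 + 2210 = 35406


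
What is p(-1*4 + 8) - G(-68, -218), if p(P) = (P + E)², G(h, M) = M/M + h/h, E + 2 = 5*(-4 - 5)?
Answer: 1847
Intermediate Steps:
E = -47 (E = -2 + 5*(-4 - 5) = -2 + 5*(-9) = -2 - 45 = -47)
G(h, M) = 2 (G(h, M) = 1 + 1 = 2)
p(P) = (-47 + P)² (p(P) = (P - 47)² = (-47 + P)²)
p(-1*4 + 8) - G(-68, -218) = (-47 + (-1*4 + 8))² - 1*2 = (-47 + (-4 + 8))² - 2 = (-47 + 4)² - 2 = (-43)² - 2 = 1849 - 2 = 1847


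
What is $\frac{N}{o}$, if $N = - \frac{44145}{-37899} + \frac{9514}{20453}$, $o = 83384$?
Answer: $\frac{140385419}{7181662380872} \approx 1.9548 \cdot 10^{-5}$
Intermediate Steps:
$N = \frac{140385419}{86127583}$ ($N = \left(-44145\right) \left(- \frac{1}{37899}\right) + 9514 \cdot \frac{1}{20453} = \frac{4905}{4211} + \frac{9514}{20453} = \frac{140385419}{86127583} \approx 1.63$)
$\frac{N}{o} = \frac{140385419}{86127583 \cdot 83384} = \frac{140385419}{86127583} \cdot \frac{1}{83384} = \frac{140385419}{7181662380872}$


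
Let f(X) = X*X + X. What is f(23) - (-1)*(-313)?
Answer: 239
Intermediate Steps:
f(X) = X + X² (f(X) = X² + X = X + X²)
f(23) - (-1)*(-313) = 23*(1 + 23) - (-1)*(-313) = 23*24 - 1*313 = 552 - 313 = 239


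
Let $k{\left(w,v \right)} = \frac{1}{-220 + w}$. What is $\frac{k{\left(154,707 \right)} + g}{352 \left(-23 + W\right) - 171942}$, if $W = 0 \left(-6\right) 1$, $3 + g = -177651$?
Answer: $\frac{11725165}{11882508} \approx 0.98676$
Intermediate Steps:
$g = -177654$ ($g = -3 - 177651 = -177654$)
$W = 0$ ($W = 0 \cdot 1 = 0$)
$\frac{k{\left(154,707 \right)} + g}{352 \left(-23 + W\right) - 171942} = \frac{\frac{1}{-220 + 154} - 177654}{352 \left(-23 + 0\right) - 171942} = \frac{\frac{1}{-66} - 177654}{352 \left(-23\right) - 171942} = \frac{- \frac{1}{66} - 177654}{-8096 - 171942} = - \frac{11725165}{66 \left(-180038\right)} = \left(- \frac{11725165}{66}\right) \left(- \frac{1}{180038}\right) = \frac{11725165}{11882508}$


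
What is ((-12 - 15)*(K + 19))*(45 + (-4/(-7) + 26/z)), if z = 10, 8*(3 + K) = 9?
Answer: -3118257/140 ≈ -22273.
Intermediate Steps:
K = -15/8 (K = -3 + (⅛)*9 = -3 + 9/8 = -15/8 ≈ -1.8750)
((-12 - 15)*(K + 19))*(45 + (-4/(-7) + 26/z)) = ((-12 - 15)*(-15/8 + 19))*(45 + (-4/(-7) + 26/10)) = (-27*137/8)*(45 + (-4*(-⅐) + 26*(⅒))) = -3699*(45 + (4/7 + 13/5))/8 = -3699*(45 + 111/35)/8 = -3699/8*1686/35 = -3118257/140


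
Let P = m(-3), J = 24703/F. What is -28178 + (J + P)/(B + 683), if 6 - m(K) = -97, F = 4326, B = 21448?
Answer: -385389255341/13676958 ≈ -28178.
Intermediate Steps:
m(K) = 103 (m(K) = 6 - 1*(-97) = 6 + 97 = 103)
J = 3529/618 (J = 24703/4326 = 24703*(1/4326) = 3529/618 ≈ 5.7104)
P = 103
-28178 + (J + P)/(B + 683) = -28178 + (3529/618 + 103)/(21448 + 683) = -28178 + (67183/618)/22131 = -28178 + (67183/618)*(1/22131) = -28178 + 67183/13676958 = -385389255341/13676958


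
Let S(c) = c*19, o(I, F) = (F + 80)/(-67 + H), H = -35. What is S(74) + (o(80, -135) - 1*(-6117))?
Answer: 767401/102 ≈ 7523.5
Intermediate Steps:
o(I, F) = -40/51 - F/102 (o(I, F) = (F + 80)/(-67 - 35) = (80 + F)/(-102) = (80 + F)*(-1/102) = -40/51 - F/102)
S(c) = 19*c
S(74) + (o(80, -135) - 1*(-6117)) = 19*74 + ((-40/51 - 1/102*(-135)) - 1*(-6117)) = 1406 + ((-40/51 + 45/34) + 6117) = 1406 + (55/102 + 6117) = 1406 + 623989/102 = 767401/102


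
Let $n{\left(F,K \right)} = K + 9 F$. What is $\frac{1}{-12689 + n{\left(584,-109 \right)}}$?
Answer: $- \frac{1}{7542} \approx -0.00013259$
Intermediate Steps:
$\frac{1}{-12689 + n{\left(584,-109 \right)}} = \frac{1}{-12689 + \left(-109 + 9 \cdot 584\right)} = \frac{1}{-12689 + \left(-109 + 5256\right)} = \frac{1}{-12689 + 5147} = \frac{1}{-7542} = - \frac{1}{7542}$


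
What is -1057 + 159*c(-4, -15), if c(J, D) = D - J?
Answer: -2806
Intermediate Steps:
-1057 + 159*c(-4, -15) = -1057 + 159*(-15 - 1*(-4)) = -1057 + 159*(-15 + 4) = -1057 + 159*(-11) = -1057 - 1749 = -2806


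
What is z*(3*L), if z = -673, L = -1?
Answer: 2019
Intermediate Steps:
z*(3*L) = -2019*(-1) = -673*(-3) = 2019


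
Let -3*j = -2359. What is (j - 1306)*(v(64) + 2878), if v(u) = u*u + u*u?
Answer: -5752710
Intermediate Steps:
v(u) = 2*u² (v(u) = u² + u² = 2*u²)
j = 2359/3 (j = -⅓*(-2359) = 2359/3 ≈ 786.33)
(j - 1306)*(v(64) + 2878) = (2359/3 - 1306)*(2*64² + 2878) = -1559*(2*4096 + 2878)/3 = -1559*(8192 + 2878)/3 = -1559/3*11070 = -5752710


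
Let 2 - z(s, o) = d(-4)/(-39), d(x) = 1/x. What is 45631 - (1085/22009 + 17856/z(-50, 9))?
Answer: 251027823910/6844799 ≈ 36674.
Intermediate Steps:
z(s, o) = 311/156 (z(s, o) = 2 - 1/((-4)*(-39)) = 2 - (-1)*(-1)/(4*39) = 2 - 1*1/156 = 2 - 1/156 = 311/156)
45631 - (1085/22009 + 17856/z(-50, 9)) = 45631 - (1085/22009 + 17856/(311/156)) = 45631 - (1085*(1/22009) + 17856*(156/311)) = 45631 - (1085/22009 + 2785536/311) = 45631 - 1*61307199259/6844799 = 45631 - 61307199259/6844799 = 251027823910/6844799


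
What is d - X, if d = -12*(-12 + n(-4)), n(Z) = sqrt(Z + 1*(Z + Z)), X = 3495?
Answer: -3351 - 24*I*sqrt(3) ≈ -3351.0 - 41.569*I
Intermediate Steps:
n(Z) = sqrt(3)*sqrt(Z) (n(Z) = sqrt(Z + 1*(2*Z)) = sqrt(Z + 2*Z) = sqrt(3*Z) = sqrt(3)*sqrt(Z))
d = 144 - 24*I*sqrt(3) (d = -12*(-12 + sqrt(3)*sqrt(-4)) = -12*(-12 + sqrt(3)*(2*I)) = -12*(-12 + 2*I*sqrt(3)) = 144 - 24*I*sqrt(3) ≈ 144.0 - 41.569*I)
d - X = (144 - 24*I*sqrt(3)) - 1*3495 = (144 - 24*I*sqrt(3)) - 3495 = -3351 - 24*I*sqrt(3)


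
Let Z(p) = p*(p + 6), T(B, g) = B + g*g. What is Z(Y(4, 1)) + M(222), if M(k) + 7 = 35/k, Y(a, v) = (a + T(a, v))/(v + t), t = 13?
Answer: -55955/21756 ≈ -2.5719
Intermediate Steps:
T(B, g) = B + g²
Y(a, v) = (v² + 2*a)/(13 + v) (Y(a, v) = (a + (a + v²))/(v + 13) = (v² + 2*a)/(13 + v))
M(k) = -7 + 35/k
Z(p) = p*(6 + p)
Z(Y(4, 1)) + M(222) = ((1² + 2*4)/(13 + 1))*(6 + (1² + 2*4)/(13 + 1)) + (-7 + 35/222) = ((1 + 8)/14)*(6 + (1 + 8)/14) + (-7 + 35*(1/222)) = ((1/14)*9)*(6 + (1/14)*9) + (-7 + 35/222) = 9*(6 + 9/14)/14 - 1519/222 = (9/14)*(93/14) - 1519/222 = 837/196 - 1519/222 = -55955/21756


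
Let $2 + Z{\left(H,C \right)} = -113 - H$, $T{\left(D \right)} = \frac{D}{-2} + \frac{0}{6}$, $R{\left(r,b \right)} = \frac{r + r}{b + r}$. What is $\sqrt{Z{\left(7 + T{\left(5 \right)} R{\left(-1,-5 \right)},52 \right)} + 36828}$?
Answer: $\frac{\sqrt{1321446}}{6} \approx 191.59$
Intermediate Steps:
$R{\left(r,b \right)} = \frac{2 r}{b + r}$
$T{\left(D \right)} = - \frac{D}{2}$ ($T{\left(D \right)} = D \left(- \frac{1}{2}\right) + 0 \cdot \frac{1}{6} = - \frac{D}{2} + 0 = - \frac{D}{2}$)
$Z{\left(H,C \right)} = -115 - H$ ($Z{\left(H,C \right)} = -2 - \left(113 + H\right) = -115 - H$)
$\sqrt{Z{\left(7 + T{\left(5 \right)} R{\left(-1,-5 \right)},52 \right)} + 36828} = \sqrt{\left(-115 - \left(7 + \left(- \frac{1}{2}\right) 5 \cdot 2 \left(-1\right) \frac{1}{-5 - 1}\right)\right) + 36828} = \sqrt{\left(-115 - \left(7 - \frac{5 \cdot 2 \left(-1\right) \frac{1}{-6}}{2}\right)\right) + 36828} = \sqrt{\left(-115 - \left(7 - \frac{5 \cdot 2 \left(-1\right) \left(- \frac{1}{6}\right)}{2}\right)\right) + 36828} = \sqrt{\left(-115 - \left(7 - \frac{5}{6}\right)\right) + 36828} = \sqrt{\left(-115 - \frac{37}{6}\right) + 36828} = \sqrt{- \frac{727}{6} + 36828} = \sqrt{\frac{220241}{6}} = \frac{\sqrt{1321446}}{6}$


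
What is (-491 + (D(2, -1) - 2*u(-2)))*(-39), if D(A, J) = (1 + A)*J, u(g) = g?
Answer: 19110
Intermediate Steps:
D(A, J) = J*(1 + A)
(-491 + (D(2, -1) - 2*u(-2)))*(-39) = (-491 + (-(1 + 2) - 2*(-2)))*(-39) = (-491 + (-1*3 + 4))*(-39) = (-491 + (-3 + 4))*(-39) = (-491 + 1)*(-39) = -490*(-39) = 19110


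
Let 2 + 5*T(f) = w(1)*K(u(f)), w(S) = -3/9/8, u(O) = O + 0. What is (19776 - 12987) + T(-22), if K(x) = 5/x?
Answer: 17921909/2640 ≈ 6788.6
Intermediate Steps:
u(O) = O
w(S) = -1/24 (w(S) = -3*1/9*(1/8) = -1/3*1/8 = -1/24)
T(f) = -2/5 - 1/(24*f) (T(f) = -2/5 + (-5/(24*f))/5 = -2/5 - 1/(24*f))
(19776 - 12987) + T(-22) = (19776 - 12987) + (1/120)*(-5 - 48*(-22))/(-22) = 6789 + (1/120)*(-1/22)*(-5 + 1056) = 6789 + (1/120)*(-1/22)*1051 = 6789 - 1051/2640 = 17921909/2640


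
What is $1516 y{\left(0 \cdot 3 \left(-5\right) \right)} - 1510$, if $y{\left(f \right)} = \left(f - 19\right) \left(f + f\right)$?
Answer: $-1510$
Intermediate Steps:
$y{\left(f \right)} = 2 f \left(-19 + f\right)$ ($y{\left(f \right)} = \left(-19 + f\right) 2 f = 2 f \left(-19 + f\right)$)
$1516 y{\left(0 \cdot 3 \left(-5\right) \right)} - 1510 = 1516 \cdot 2 \cdot 0 \cdot 3 \left(-5\right) \left(-19 + 0 \cdot 3 \left(-5\right)\right) - 1510 = 1516 \cdot 2 \cdot 0 \left(-5\right) \left(-19 + 0 \left(-5\right)\right) - 1510 = 1516 \cdot 2 \cdot 0 \left(-19 + 0\right) - 1510 = 1516 \cdot 2 \cdot 0 \left(-19\right) - 1510 = 1516 \cdot 0 - 1510 = 0 - 1510 = -1510$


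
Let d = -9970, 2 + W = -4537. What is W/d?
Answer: 4539/9970 ≈ 0.45527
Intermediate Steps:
W = -4539 (W = -2 - 4537 = -4539)
W/d = -4539/(-9970) = -4539*(-1/9970) = 4539/9970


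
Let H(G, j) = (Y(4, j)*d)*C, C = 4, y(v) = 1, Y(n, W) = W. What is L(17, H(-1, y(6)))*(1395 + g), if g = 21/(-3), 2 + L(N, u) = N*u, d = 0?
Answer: -2776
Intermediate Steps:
H(G, j) = 0 (H(G, j) = (j*0)*4 = 0*4 = 0)
L(N, u) = -2 + N*u
g = -7 (g = -1/3*21 = -7)
L(17, H(-1, y(6)))*(1395 + g) = (-2 + 17*0)*(1395 - 7) = (-2 + 0)*1388 = -2*1388 = -2776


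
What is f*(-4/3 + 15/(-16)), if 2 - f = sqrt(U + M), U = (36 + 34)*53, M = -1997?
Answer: -109/24 + 109*sqrt(1713)/48 ≈ 89.444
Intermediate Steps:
U = 3710 (U = 70*53 = 3710)
f = 2 - sqrt(1713) (f = 2 - sqrt(3710 - 1997) = 2 - sqrt(1713) ≈ -39.388)
f*(-4/3 + 15/(-16)) = (2 - sqrt(1713))*(-4/3 + 15/(-16)) = (2 - sqrt(1713))*(-4*1/3 + 15*(-1/16)) = (2 - sqrt(1713))*(-4/3 - 15/16) = (2 - sqrt(1713))*(-109/48) = -109/24 + 109*sqrt(1713)/48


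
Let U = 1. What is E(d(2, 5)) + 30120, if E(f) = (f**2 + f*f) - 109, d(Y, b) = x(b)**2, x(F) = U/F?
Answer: 18756877/625 ≈ 30011.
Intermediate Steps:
x(F) = 1/F
d(Y, b) = b**(-2) (d(Y, b) = (1/b)**2 = b**(-2))
E(f) = -109 + 2*f**2 (E(f) = (f**2 + f**2) - 109 = 2*f**2 - 109 = -109 + 2*f**2)
E(d(2, 5)) + 30120 = (-109 + 2*(5**(-2))**2) + 30120 = (-109 + 2*(1/25)**2) + 30120 = (-109 + 2*(1/625)) + 30120 = (-109 + 2/625) + 30120 = -68123/625 + 30120 = 18756877/625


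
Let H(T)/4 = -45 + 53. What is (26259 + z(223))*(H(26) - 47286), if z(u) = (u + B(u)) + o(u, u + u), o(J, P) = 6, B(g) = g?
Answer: -1262201594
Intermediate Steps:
H(T) = 32 (H(T) = 4*(-45 + 53) = 4*8 = 32)
z(u) = 6 + 2*u (z(u) = (u + u) + 6 = 2*u + 6 = 6 + 2*u)
(26259 + z(223))*(H(26) - 47286) = (26259 + (6 + 2*223))*(32 - 47286) = (26259 + (6 + 446))*(-47254) = (26259 + 452)*(-47254) = 26711*(-47254) = -1262201594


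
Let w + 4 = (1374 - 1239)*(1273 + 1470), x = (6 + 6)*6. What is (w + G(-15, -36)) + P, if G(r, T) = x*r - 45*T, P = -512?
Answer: 370329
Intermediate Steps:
x = 72 (x = 12*6 = 72)
w = 370301 (w = -4 + (1374 - 1239)*(1273 + 1470) = -4 + 135*2743 = -4 + 370305 = 370301)
G(r, T) = -45*T + 72*r (G(r, T) = 72*r - 45*T = -45*T + 72*r)
(w + G(-15, -36)) + P = (370301 + (-45*(-36) + 72*(-15))) - 512 = (370301 + (1620 - 1080)) - 512 = (370301 + 540) - 512 = 370841 - 512 = 370329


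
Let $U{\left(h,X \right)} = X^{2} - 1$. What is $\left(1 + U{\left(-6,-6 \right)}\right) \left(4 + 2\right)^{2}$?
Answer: $1296$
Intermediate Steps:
$U{\left(h,X \right)} = -1 + X^{2}$ ($U{\left(h,X \right)} = X^{2} - 1 = -1 + X^{2}$)
$\left(1 + U{\left(-6,-6 \right)}\right) \left(4 + 2\right)^{2} = \left(1 - \left(1 - \left(-6\right)^{2}\right)\right) \left(4 + 2\right)^{2} = \left(1 + \left(-1 + 36\right)\right) 6^{2} = \left(1 + 35\right) 36 = 36 \cdot 36 = 1296$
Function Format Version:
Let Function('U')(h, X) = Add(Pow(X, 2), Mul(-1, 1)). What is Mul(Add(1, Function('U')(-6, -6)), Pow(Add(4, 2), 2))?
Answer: 1296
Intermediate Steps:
Function('U')(h, X) = Add(-1, Pow(X, 2)) (Function('U')(h, X) = Add(Pow(X, 2), -1) = Add(-1, Pow(X, 2)))
Mul(Add(1, Function('U')(-6, -6)), Pow(Add(4, 2), 2)) = Mul(Add(1, Add(-1, Pow(-6, 2))), Pow(Add(4, 2), 2)) = Mul(Add(1, Add(-1, 36)), Pow(6, 2)) = Mul(Add(1, 35), 36) = Mul(36, 36) = 1296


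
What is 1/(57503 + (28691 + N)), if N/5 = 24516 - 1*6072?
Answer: 1/178414 ≈ 5.6049e-6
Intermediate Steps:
N = 92220 (N = 5*(24516 - 1*6072) = 5*(24516 - 6072) = 5*18444 = 92220)
1/(57503 + (28691 + N)) = 1/(57503 + (28691 + 92220)) = 1/(57503 + 120911) = 1/178414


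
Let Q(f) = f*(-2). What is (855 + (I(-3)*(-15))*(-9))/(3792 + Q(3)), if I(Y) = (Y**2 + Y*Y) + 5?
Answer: 660/631 ≈ 1.0460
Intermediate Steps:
I(Y) = 5 + 2*Y**2 (I(Y) = (Y**2 + Y**2) + 5 = 2*Y**2 + 5 = 5 + 2*Y**2)
Q(f) = -2*f
(855 + (I(-3)*(-15))*(-9))/(3792 + Q(3)) = (855 + ((5 + 2*(-3)**2)*(-15))*(-9))/(3792 - 2*3) = (855 + ((5 + 2*9)*(-15))*(-9))/(3792 - 6) = (855 + ((5 + 18)*(-15))*(-9))/3786 = (855 + (23*(-15))*(-9))*(1/3786) = (855 - 345*(-9))*(1/3786) = (855 + 3105)*(1/3786) = 3960*(1/3786) = 660/631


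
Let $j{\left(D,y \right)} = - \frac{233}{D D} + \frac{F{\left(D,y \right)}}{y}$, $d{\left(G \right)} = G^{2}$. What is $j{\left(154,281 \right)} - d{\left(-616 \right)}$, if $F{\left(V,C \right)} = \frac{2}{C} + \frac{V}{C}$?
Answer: $- \frac{710584147920873}{1872639076} \approx -3.7946 \cdot 10^{5}$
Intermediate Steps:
$j{\left(D,y \right)} = - \frac{233}{D^{2}} + \frac{2 + D}{y^{2}}$ ($j{\left(D,y \right)} = - \frac{233}{D D} + \frac{\frac{1}{y} \left(2 + D\right)}{y} = - \frac{233}{D^{2}} + \frac{2 + D}{y^{2}}$)
$j{\left(154,281 \right)} - d{\left(-616 \right)} = \left(- \frac{233}{23716} + \frac{2}{78961} + \frac{154}{78961}\right) - \left(-616\right)^{2} = \left(\left(-233\right) \frac{1}{23716} + 2 \cdot \frac{1}{78961} + 154 \cdot \frac{1}{78961}\right) - 379456 = \left(- \frac{233}{23716} + \frac{2}{78961} + \frac{154}{78961}\right) - 379456 = - \frac{14698217}{1872639076} - 379456 = - \frac{710584147920873}{1872639076}$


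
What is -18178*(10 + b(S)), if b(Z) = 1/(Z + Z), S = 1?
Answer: -190869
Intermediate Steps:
b(Z) = 1/(2*Z)
-18178*(10 + b(S)) = -18178*(10 + (1/2)/1) = -18178*(10 + (1/2)*1) = -18178*(10 + 1/2) = -18178*21/2 = -190869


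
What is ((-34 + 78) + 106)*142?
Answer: 21300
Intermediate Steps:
((-34 + 78) + 106)*142 = (44 + 106)*142 = 150*142 = 21300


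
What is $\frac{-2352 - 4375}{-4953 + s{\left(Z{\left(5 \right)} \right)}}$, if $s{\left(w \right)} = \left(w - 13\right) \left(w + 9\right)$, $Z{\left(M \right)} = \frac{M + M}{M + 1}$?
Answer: $\frac{60543}{45665} \approx 1.3258$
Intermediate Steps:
$Z{\left(M \right)} = \frac{2 M}{1 + M}$
$s{\left(w \right)} = \left(-13 + w\right) \left(9 + w\right)$
$\frac{-2352 - 4375}{-4953 + s{\left(Z{\left(5 \right)} \right)}} = \frac{-2352 - 4375}{-4953 - \left(117 - \frac{100}{\left(1 + 5\right)^{2}} + 4 \cdot 2 \cdot 5 \frac{1}{1 + 5}\right)} = - \frac{6727}{-4953 - \left(117 - \frac{25}{9} + 4 \cdot 2 \cdot 5 \cdot \frac{1}{6}\right)} = - \frac{6727}{-4953 - \left(\frac{371}{3} - \frac{25}{9}\right)} = - \frac{6727}{-4953 - \frac{1088}{9}} = - \frac{6727}{- \frac{45665}{9}} = \left(-6727\right) \left(- \frac{9}{45665}\right) = \frac{60543}{45665}$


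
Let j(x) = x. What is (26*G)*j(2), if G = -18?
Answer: -936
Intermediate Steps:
(26*G)*j(2) = (26*(-18))*2 = -468*2 = -936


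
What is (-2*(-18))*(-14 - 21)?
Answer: -1260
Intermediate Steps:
(-2*(-18))*(-14 - 21) = 36*(-35) = -1260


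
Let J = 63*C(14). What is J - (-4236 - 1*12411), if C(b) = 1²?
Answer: 16710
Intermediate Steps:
C(b) = 1
J = 63 (J = 63*1 = 63)
J - (-4236 - 1*12411) = 63 - (-4236 - 1*12411) = 63 - (-4236 - 12411) = 63 - 1*(-16647) = 63 + 16647 = 16710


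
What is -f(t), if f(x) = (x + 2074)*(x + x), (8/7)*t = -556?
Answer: 3089275/2 ≈ 1.5446e+6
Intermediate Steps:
t = -973/2 (t = (7/8)*(-556) = -973/2 ≈ -486.50)
f(x) = 2*x*(2074 + x) (f(x) = (2074 + x)*(2*x) = 2*x*(2074 + x))
-f(t) = -2*(-973)*(2074 - 973/2)/2 = -2*(-973)*3175/(2*2) = -1*(-3089275/2) = 3089275/2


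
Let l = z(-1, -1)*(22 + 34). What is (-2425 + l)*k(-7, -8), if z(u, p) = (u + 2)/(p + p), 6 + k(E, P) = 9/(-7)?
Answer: 125103/7 ≈ 17872.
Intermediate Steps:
k(E, P) = -51/7 (k(E, P) = -6 + 9/(-7) = -6 + 9*(-⅐) = -6 - 9/7 = -51/7)
z(u, p) = (2 + u)/(2*p) (z(u, p) = (2 + u)/((2*p)) = (2 + u)*(1/(2*p)) = (2 + u)/(2*p))
l = -28 (l = ((½)*(2 - 1)/(-1))*(22 + 34) = ((½)*(-1)*1)*56 = -½*56 = -28)
(-2425 + l)*k(-7, -8) = (-2425 - 28)*(-51/7) = -2453*(-51/7) = 125103/7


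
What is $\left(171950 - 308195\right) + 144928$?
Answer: $8683$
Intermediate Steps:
$\left(171950 - 308195\right) + 144928 = -136245 + 144928 = 8683$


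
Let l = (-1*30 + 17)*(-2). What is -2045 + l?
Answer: -2019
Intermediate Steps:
l = 26 (l = (-30 + 17)*(-2) = -13*(-2) = 26)
-2045 + l = -2045 + 26 = -2019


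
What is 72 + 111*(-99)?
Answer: -10917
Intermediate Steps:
72 + 111*(-99) = 72 - 10989 = -10917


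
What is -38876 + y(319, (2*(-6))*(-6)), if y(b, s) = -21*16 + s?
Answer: -39140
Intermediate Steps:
y(b, s) = -336 + s
-38876 + y(319, (2*(-6))*(-6)) = -38876 + (-336 + (2*(-6))*(-6)) = -38876 + (-336 - 12*(-6)) = -38876 + (-336 + 72) = -38876 - 264 = -39140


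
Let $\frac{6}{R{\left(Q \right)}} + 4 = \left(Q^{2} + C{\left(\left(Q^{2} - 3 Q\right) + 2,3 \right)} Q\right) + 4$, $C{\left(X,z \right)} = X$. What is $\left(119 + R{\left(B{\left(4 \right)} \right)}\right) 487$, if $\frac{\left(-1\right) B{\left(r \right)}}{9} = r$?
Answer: $\frac{476373173}{8220} \approx 57953.0$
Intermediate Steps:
$B{\left(r \right)} = - 9 r$
$R{\left(Q \right)} = \frac{6}{Q^{2} + Q \left(2 + Q^{2} - 3 Q\right)}$ ($R{\left(Q \right)} = \frac{6}{-4 + \left(\left(Q^{2} + \left(\left(Q^{2} - 3 Q\right) + 2\right) Q\right) + 4\right)} = \frac{6}{-4 + \left(\left(Q^{2} + \left(2 + Q^{2} - 3 Q\right) Q\right) + 4\right)} = \frac{6}{-4 + \left(\left(Q^{2} + Q \left(2 + Q^{2} - 3 Q\right)\right) + 4\right)} = \frac{6}{-4 + \left(4 + Q^{2} + Q \left(2 + Q^{2} - 3 Q\right)\right)} = \frac{6}{Q^{2} + Q \left(2 + Q^{2} - 3 Q\right)}$)
$\left(119 + R{\left(B{\left(4 \right)} \right)}\right) 487 = \left(119 + \frac{6}{\left(-9\right) 4 \left(2 + \left(\left(-9\right) 4\right)^{2} - 2 \left(\left(-9\right) 4\right)\right)}\right) 487 = \left(119 + \frac{6}{\left(-36\right) \left(2 + \left(-36\right)^{2} - -72\right)}\right) 487 = \left(119 + 6 \left(- \frac{1}{36}\right) \frac{1}{2 + 1296 + 72}\right) 487 = \left(119 + 6 \left(- \frac{1}{36}\right) \frac{1}{1370}\right) 487 = \left(119 - \frac{1}{8220}\right) 487 = \frac{978179}{8220} \cdot 487 = \frac{476373173}{8220}$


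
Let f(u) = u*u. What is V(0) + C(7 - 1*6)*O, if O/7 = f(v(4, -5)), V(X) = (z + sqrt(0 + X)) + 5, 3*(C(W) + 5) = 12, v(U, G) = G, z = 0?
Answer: -170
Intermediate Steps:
C(W) = -1 (C(W) = -5 + (1/3)*12 = -5 + 4 = -1)
f(u) = u**2
V(X) = 5 + sqrt(X) (V(X) = (0 + sqrt(0 + X)) + 5 = (0 + sqrt(X)) + 5 = sqrt(X) + 5 = 5 + sqrt(X))
O = 175 (O = 7*(-5)**2 = 7*25 = 175)
V(0) + C(7 - 1*6)*O = (5 + sqrt(0)) - 1*175 = (5 + 0) - 175 = 5 - 175 = -170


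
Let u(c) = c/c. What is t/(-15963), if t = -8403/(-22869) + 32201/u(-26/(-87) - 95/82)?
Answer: -14439472/7157997 ≈ -2.0173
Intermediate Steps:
u(c) = 1
t = 245471024/7623 (t = -8403/(-22869) + 32201/1 = -8403*(-1/22869) + 32201*1 = 2801/7623 + 32201 = 245471024/7623 ≈ 32201.)
t/(-15963) = (245471024/7623)/(-15963) = (245471024/7623)*(-1/15963) = -14439472/7157997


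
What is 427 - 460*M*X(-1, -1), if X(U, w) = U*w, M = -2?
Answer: 1347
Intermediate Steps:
427 - 460*M*X(-1, -1) = 427 - (-920)*(-1*(-1)) = 427 - (-920) = 427 - 460*(-2) = 427 + 920 = 1347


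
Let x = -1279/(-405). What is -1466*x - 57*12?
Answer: -2152034/405 ≈ -5313.7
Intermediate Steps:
x = 1279/405 (x = -1279*(-1/405) = 1279/405 ≈ 3.1580)
-1466*x - 57*12 = -1466*1279/405 - 57*12 = -1875014/405 - 684 = -2152034/405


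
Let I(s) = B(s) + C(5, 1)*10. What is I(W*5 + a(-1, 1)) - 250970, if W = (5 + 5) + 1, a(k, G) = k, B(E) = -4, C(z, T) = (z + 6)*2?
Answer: -250754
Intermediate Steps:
C(z, T) = 12 + 2*z (C(z, T) = (6 + z)*2 = 12 + 2*z)
W = 11 (W = 10 + 1 = 11)
I(s) = 216 (I(s) = -4 + (12 + 2*5)*10 = -4 + (12 + 10)*10 = -4 + 22*10 = -4 + 220 = 216)
I(W*5 + a(-1, 1)) - 250970 = 216 - 250970 = -250754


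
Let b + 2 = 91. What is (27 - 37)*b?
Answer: -890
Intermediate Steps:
b = 89 (b = -2 + 91 = 89)
(27 - 37)*b = (27 - 37)*89 = -10*89 = -890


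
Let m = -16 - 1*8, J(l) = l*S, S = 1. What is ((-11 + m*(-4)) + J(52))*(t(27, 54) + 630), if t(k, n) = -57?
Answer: 78501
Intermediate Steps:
J(l) = l (J(l) = l*1 = l)
m = -24 (m = -16 - 8 = -24)
((-11 + m*(-4)) + J(52))*(t(27, 54) + 630) = ((-11 - 24*(-4)) + 52)*(-57 + 630) = ((-11 + 96) + 52)*573 = (85 + 52)*573 = 137*573 = 78501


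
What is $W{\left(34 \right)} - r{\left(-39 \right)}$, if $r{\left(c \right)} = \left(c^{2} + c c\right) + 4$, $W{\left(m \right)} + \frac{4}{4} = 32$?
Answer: $-3015$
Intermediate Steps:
$W{\left(m \right)} = 31$ ($W{\left(m \right)} = -1 + 32 = 31$)
$r{\left(c \right)} = 4 + 2 c^{2}$ ($r{\left(c \right)} = \left(c^{2} + c^{2}\right) + 4 = 2 c^{2} + 4 = 4 + 2 c^{2}$)
$W{\left(34 \right)} - r{\left(-39 \right)} = 31 - \left(4 + 2 \left(-39\right)^{2}\right) = 31 - \left(4 + 2 \cdot 1521\right) = 31 - \left(4 + 3042\right) = 31 - 3046 = -3015$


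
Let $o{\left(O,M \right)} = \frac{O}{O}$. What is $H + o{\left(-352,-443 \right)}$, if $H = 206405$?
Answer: $206406$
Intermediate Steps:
$o{\left(O,M \right)} = 1$
$H + o{\left(-352,-443 \right)} = 206405 + 1 = 206406$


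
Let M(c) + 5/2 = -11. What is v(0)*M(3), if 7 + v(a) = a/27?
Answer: 189/2 ≈ 94.500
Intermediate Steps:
v(a) = -7 + a/27
M(c) = -27/2 (M(c) = -5/2 - 11 = -27/2)
v(0)*M(3) = (-7 + (1/27)*0)*(-27/2) = (-7 + 0)*(-27/2) = -7*(-27/2) = 189/2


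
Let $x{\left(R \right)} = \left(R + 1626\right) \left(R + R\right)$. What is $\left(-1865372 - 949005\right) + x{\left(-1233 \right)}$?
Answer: $-3783515$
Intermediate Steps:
$x{\left(R \right)} = 2 R \left(1626 + R\right)$ ($x{\left(R \right)} = \left(1626 + R\right) 2 R = 2 R \left(1626 + R\right)$)
$\left(-1865372 - 949005\right) + x{\left(-1233 \right)} = \left(-1865372 - 949005\right) + 2 \left(-1233\right) \left(1626 - 1233\right) = -2814377 + 2 \left(-1233\right) 393 = -2814377 - 969138 = -3783515$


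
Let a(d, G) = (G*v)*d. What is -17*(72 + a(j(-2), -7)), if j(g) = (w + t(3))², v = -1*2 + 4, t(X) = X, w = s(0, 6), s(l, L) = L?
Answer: 18054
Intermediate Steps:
w = 6
v = 2 (v = -2 + 4 = 2)
j(g) = 81 (j(g) = (6 + 3)² = 9² = 81)
a(d, G) = 2*G*d (a(d, G) = (G*2)*d = (2*G)*d = 2*G*d)
-17*(72 + a(j(-2), -7)) = -17*(72 + 2*(-7)*81) = -17*(72 - 1134) = -17*(-1062) = 18054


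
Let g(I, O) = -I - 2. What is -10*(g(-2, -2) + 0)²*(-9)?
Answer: 0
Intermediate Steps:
g(I, O) = -2 - I
-10*(g(-2, -2) + 0)²*(-9) = -10*((-2 - 1*(-2)) + 0)²*(-9) = -10*((-2 + 2) + 0)²*(-9) = -10*(0 + 0)²*(-9) = -10*0²*(-9) = -10*0*(-9) = 0*(-9) = 0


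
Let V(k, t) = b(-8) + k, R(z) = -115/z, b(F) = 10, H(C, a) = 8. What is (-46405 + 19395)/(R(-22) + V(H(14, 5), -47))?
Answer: -8140/7 ≈ -1162.9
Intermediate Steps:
V(k, t) = 10 + k
(-46405 + 19395)/(R(-22) + V(H(14, 5), -47)) = (-46405 + 19395)/(-115/(-22) + (10 + 8)) = -27010/(-115*(-1/22) + 18) = -27010/(115/22 + 18) = -27010/511/22 = -27010*22/511 = -8140/7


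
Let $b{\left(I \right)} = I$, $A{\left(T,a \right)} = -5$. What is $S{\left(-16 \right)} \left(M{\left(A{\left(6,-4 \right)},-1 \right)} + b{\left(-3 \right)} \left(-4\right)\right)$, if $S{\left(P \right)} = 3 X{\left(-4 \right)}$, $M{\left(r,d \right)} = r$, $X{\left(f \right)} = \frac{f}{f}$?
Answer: $21$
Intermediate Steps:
$X{\left(f \right)} = 1$
$S{\left(P \right)} = 3$ ($S{\left(P \right)} = 3 \cdot 1 = 3$)
$S{\left(-16 \right)} \left(M{\left(A{\left(6,-4 \right)},-1 \right)} + b{\left(-3 \right)} \left(-4\right)\right) = 3 \left(-5 - -12\right) = 3 \left(-5 + 12\right) = 3 \cdot 7 = 21$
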